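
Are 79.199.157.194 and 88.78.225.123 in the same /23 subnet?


Mask: 255.255.254.0
79.199.157.194 AND mask = 79.199.156.0
88.78.225.123 AND mask = 88.78.224.0
No, different subnets (79.199.156.0 vs 88.78.224.0)


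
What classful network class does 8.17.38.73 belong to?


First octet: 8
Binary: 00001000
0xxxxxxx -> Class A (1-126)
Class A, default mask 255.0.0.0 (/8)


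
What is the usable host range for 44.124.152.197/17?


Network: 44.124.128.0
Broadcast: 44.124.255.255
First usable = network + 1
Last usable = broadcast - 1
Range: 44.124.128.1 to 44.124.255.254


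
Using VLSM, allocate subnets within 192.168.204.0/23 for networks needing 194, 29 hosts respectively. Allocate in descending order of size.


194 hosts -> /24 (254 usable): 192.168.204.0/24
29 hosts -> /27 (30 usable): 192.168.205.0/27
Allocation: 192.168.204.0/24 (194 hosts, 254 usable); 192.168.205.0/27 (29 hosts, 30 usable)


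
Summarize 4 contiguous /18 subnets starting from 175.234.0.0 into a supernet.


Original prefix: /18
Number of subnets: 4 = 2^2
New prefix = 18 - 2 = 16
Supernet: 175.234.0.0/16


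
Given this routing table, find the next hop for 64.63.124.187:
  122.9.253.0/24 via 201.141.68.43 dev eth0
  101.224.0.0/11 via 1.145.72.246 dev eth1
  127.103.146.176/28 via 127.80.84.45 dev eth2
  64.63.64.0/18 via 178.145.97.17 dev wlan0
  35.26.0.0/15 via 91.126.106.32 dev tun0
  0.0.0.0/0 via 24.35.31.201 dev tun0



Longest prefix match for 64.63.124.187:
  /24 122.9.253.0: no
  /11 101.224.0.0: no
  /28 127.103.146.176: no
  /18 64.63.64.0: MATCH
  /15 35.26.0.0: no
  /0 0.0.0.0: MATCH
Selected: next-hop 178.145.97.17 via wlan0 (matched /18)


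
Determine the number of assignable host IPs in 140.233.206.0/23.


Host bits = 32 - 23 = 9
Total addresses = 2^9 = 512
Usable = total - 2 (network and broadcast)
Usable hosts: 510


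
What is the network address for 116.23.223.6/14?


IP:   01110100.00010111.11011111.00000110
Mask: 11111111.11111100.00000000.00000000
AND operation:
Net:  01110100.00010100.00000000.00000000
Network: 116.20.0.0/14


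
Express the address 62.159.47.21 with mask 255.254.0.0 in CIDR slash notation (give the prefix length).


Binary: 11111111.11111110.00000000.00000000
Count leading 1s
Prefix: /15


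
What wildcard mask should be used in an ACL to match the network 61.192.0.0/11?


Subnet mask: 255.224.0.0
Wildcard = 255.255.255.255 - subnet mask
255 - 255 = 0
255 - 224 = 31
255 - 0 = 255
255 - 0 = 255
Wildcard: 0.31.255.255


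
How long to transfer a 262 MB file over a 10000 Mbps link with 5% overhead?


Effective throughput = 10000 * (1 - 5/100) = 9500 Mbps
File size in Mb = 262 * 8 = 2096 Mb
Time = 2096 / 9500
Time = 0.2206 seconds


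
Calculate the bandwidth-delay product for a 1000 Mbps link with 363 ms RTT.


BDP = bandwidth * RTT
= 1000 Mbps * 363 ms
= 1000 * 1e6 * 363 / 1000 bits
= 363000000 bits
= 45375000 bytes
= 44311.5234 KB
BDP = 363000000 bits (45375000 bytes)


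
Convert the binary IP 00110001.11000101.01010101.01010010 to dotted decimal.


00110001 = 49
11000101 = 197
01010101 = 85
01010010 = 82
IP: 49.197.85.82


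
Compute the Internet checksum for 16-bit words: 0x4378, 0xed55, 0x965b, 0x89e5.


Sum all words (with carry folding):
+ 0x4378 = 0x4378
+ 0xed55 = 0x30ce
+ 0x965b = 0xc729
+ 0x89e5 = 0x510f
One's complement: ~0x510f
Checksum = 0xaef0


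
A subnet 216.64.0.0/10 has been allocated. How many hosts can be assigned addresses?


Host bits = 32 - 10 = 22
Total addresses = 2^22 = 4194304
Usable = total - 2 (network and broadcast)
Usable hosts: 4194302


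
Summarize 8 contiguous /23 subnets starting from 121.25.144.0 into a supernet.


Original prefix: /23
Number of subnets: 8 = 2^3
New prefix = 23 - 3 = 20
Supernet: 121.25.144.0/20


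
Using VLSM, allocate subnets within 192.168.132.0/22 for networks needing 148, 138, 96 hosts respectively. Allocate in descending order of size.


148 hosts -> /24 (254 usable): 192.168.132.0/24
138 hosts -> /24 (254 usable): 192.168.133.0/24
96 hosts -> /25 (126 usable): 192.168.134.0/25
Allocation: 192.168.132.0/24 (148 hosts, 254 usable); 192.168.133.0/24 (138 hosts, 254 usable); 192.168.134.0/25 (96 hosts, 126 usable)


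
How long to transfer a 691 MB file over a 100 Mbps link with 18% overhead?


Effective throughput = 100 * (1 - 18/100) = 82 Mbps
File size in Mb = 691 * 8 = 5528 Mb
Time = 5528 / 82
Time = 67.4146 seconds


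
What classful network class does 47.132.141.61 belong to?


First octet: 47
Binary: 00101111
0xxxxxxx -> Class A (1-126)
Class A, default mask 255.0.0.0 (/8)


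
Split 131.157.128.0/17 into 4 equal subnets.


New prefix = 17 + 2 = 19
Each subnet has 8192 addresses
  131.157.128.0/19
  131.157.160.0/19
  131.157.192.0/19
  131.157.224.0/19
Subnets: 131.157.128.0/19, 131.157.160.0/19, 131.157.192.0/19, 131.157.224.0/19


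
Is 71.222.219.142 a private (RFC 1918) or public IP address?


RFC 1918 private ranges:
  10.0.0.0/8 (10.0.0.0 - 10.255.255.255)
  172.16.0.0/12 (172.16.0.0 - 172.31.255.255)
  192.168.0.0/16 (192.168.0.0 - 192.168.255.255)
Public (not in any RFC 1918 range)


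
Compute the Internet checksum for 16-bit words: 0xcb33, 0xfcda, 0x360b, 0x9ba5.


Sum all words (with carry folding):
+ 0xcb33 = 0xcb33
+ 0xfcda = 0xc80e
+ 0x360b = 0xfe19
+ 0x9ba5 = 0x99bf
One's complement: ~0x99bf
Checksum = 0x6640


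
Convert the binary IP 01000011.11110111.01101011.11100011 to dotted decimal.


01000011 = 67
11110111 = 247
01101011 = 107
11100011 = 227
IP: 67.247.107.227


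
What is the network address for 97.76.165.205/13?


IP:   01100001.01001100.10100101.11001101
Mask: 11111111.11111000.00000000.00000000
AND operation:
Net:  01100001.01001000.00000000.00000000
Network: 97.72.0.0/13


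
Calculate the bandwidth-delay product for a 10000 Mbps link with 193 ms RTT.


BDP = bandwidth * RTT
= 10000 Mbps * 193 ms
= 10000 * 1e6 * 193 / 1000 bits
= 1930000000 bits
= 241250000 bytes
= 235595.7031 KB
BDP = 1930000000 bits (241250000 bytes)


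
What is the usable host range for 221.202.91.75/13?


Network: 221.200.0.0
Broadcast: 221.207.255.255
First usable = network + 1
Last usable = broadcast - 1
Range: 221.200.0.1 to 221.207.255.254


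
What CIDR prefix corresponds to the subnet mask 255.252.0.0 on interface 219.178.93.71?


Binary: 11111111.11111100.00000000.00000000
Count leading 1s
Prefix: /14


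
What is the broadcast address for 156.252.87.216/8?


Network: 156.0.0.0/8
Host bits = 24
Set all host bits to 1:
Broadcast: 156.255.255.255


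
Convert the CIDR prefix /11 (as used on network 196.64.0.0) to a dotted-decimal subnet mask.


/11 means 11 network bits, 21 host bits
Binary: 11111111111000000000000000000000
Mask: 255.224.0.0


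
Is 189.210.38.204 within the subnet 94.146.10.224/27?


Subnet network: 94.146.10.224
Test IP AND mask: 189.210.38.192
No, 189.210.38.204 is not in 94.146.10.224/27


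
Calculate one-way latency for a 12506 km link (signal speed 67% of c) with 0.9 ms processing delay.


Speed = 0.67 * 3e5 km/s = 201000 km/s
Propagation delay = 12506 / 201000 = 0.0622 s = 62.2189 ms
Processing delay = 0.9 ms
Total one-way latency = 63.1189 ms


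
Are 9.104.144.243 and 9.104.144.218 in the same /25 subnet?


Mask: 255.255.255.128
9.104.144.243 AND mask = 9.104.144.128
9.104.144.218 AND mask = 9.104.144.128
Yes, same subnet (9.104.144.128)


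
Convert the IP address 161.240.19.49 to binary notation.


161 = 10100001
240 = 11110000
19 = 00010011
49 = 00110001
Binary: 10100001.11110000.00010011.00110001


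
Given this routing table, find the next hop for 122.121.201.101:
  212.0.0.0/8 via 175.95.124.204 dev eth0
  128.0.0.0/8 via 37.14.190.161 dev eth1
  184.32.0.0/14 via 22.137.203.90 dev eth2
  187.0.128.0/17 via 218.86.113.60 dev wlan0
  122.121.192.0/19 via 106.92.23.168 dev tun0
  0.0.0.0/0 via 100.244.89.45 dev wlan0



Longest prefix match for 122.121.201.101:
  /8 212.0.0.0: no
  /8 128.0.0.0: no
  /14 184.32.0.0: no
  /17 187.0.128.0: no
  /19 122.121.192.0: MATCH
  /0 0.0.0.0: MATCH
Selected: next-hop 106.92.23.168 via tun0 (matched /19)


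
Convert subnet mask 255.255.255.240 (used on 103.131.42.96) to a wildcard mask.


Subnet mask: 255.255.255.240
Wildcard = 255.255.255.255 - subnet mask
255 - 255 = 0
255 - 255 = 0
255 - 255 = 0
255 - 240 = 15
Wildcard: 0.0.0.15


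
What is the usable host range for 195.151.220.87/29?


Network: 195.151.220.80
Broadcast: 195.151.220.87
First usable = network + 1
Last usable = broadcast - 1
Range: 195.151.220.81 to 195.151.220.86


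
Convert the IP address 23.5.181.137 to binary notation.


23 = 00010111
5 = 00000101
181 = 10110101
137 = 10001001
Binary: 00010111.00000101.10110101.10001001


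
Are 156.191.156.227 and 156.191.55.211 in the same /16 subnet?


Mask: 255.255.0.0
156.191.156.227 AND mask = 156.191.0.0
156.191.55.211 AND mask = 156.191.0.0
Yes, same subnet (156.191.0.0)


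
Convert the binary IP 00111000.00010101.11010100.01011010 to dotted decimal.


00111000 = 56
00010101 = 21
11010100 = 212
01011010 = 90
IP: 56.21.212.90


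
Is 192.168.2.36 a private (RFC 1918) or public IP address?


RFC 1918 private ranges:
  10.0.0.0/8 (10.0.0.0 - 10.255.255.255)
  172.16.0.0/12 (172.16.0.0 - 172.31.255.255)
  192.168.0.0/16 (192.168.0.0 - 192.168.255.255)
Private (in 192.168.0.0/16)


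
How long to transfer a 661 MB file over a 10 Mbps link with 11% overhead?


Effective throughput = 10 * (1 - 11/100) = 8.9 Mbps
File size in Mb = 661 * 8 = 5288 Mb
Time = 5288 / 8.9
Time = 594.1573 seconds


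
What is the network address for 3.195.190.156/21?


IP:   00000011.11000011.10111110.10011100
Mask: 11111111.11111111.11111000.00000000
AND operation:
Net:  00000011.11000011.10111000.00000000
Network: 3.195.184.0/21


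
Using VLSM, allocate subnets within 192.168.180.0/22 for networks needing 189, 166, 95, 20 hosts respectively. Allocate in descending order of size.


189 hosts -> /24 (254 usable): 192.168.180.0/24
166 hosts -> /24 (254 usable): 192.168.181.0/24
95 hosts -> /25 (126 usable): 192.168.182.0/25
20 hosts -> /27 (30 usable): 192.168.182.128/27
Allocation: 192.168.180.0/24 (189 hosts, 254 usable); 192.168.181.0/24 (166 hosts, 254 usable); 192.168.182.0/25 (95 hosts, 126 usable); 192.168.182.128/27 (20 hosts, 30 usable)


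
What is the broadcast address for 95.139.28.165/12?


Network: 95.128.0.0/12
Host bits = 20
Set all host bits to 1:
Broadcast: 95.143.255.255


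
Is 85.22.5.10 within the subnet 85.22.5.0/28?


Subnet network: 85.22.5.0
Test IP AND mask: 85.22.5.0
Yes, 85.22.5.10 is in 85.22.5.0/28


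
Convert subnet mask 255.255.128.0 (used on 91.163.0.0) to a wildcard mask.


Subnet mask: 255.255.128.0
Wildcard = 255.255.255.255 - subnet mask
255 - 255 = 0
255 - 255 = 0
255 - 128 = 127
255 - 0 = 255
Wildcard: 0.0.127.255


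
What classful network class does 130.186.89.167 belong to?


First octet: 130
Binary: 10000010
10xxxxxx -> Class B (128-191)
Class B, default mask 255.255.0.0 (/16)


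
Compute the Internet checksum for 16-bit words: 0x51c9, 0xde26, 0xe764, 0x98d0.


Sum all words (with carry folding):
+ 0x51c9 = 0x51c9
+ 0xde26 = 0x2ff0
+ 0xe764 = 0x1755
+ 0x98d0 = 0xb025
One's complement: ~0xb025
Checksum = 0x4fda


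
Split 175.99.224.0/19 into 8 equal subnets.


New prefix = 19 + 3 = 22
Each subnet has 1024 addresses
  175.99.224.0/22
  175.99.228.0/22
  175.99.232.0/22
  175.99.236.0/22
  175.99.240.0/22
  175.99.244.0/22
  175.99.248.0/22
  175.99.252.0/22
Subnets: 175.99.224.0/22, 175.99.228.0/22, 175.99.232.0/22, 175.99.236.0/22, 175.99.240.0/22, 175.99.244.0/22, 175.99.248.0/22, 175.99.252.0/22


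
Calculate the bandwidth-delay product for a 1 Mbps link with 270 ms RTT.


BDP = bandwidth * RTT
= 1 Mbps * 270 ms
= 1 * 1e6 * 270 / 1000 bits
= 270000 bits
= 33750 bytes
= 32.959 KB
BDP = 270000 bits (33750 bytes)


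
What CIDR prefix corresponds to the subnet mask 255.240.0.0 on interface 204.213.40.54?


Binary: 11111111.11110000.00000000.00000000
Count leading 1s
Prefix: /12


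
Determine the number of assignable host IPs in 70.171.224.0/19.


Host bits = 32 - 19 = 13
Total addresses = 2^13 = 8192
Usable = total - 2 (network and broadcast)
Usable hosts: 8190


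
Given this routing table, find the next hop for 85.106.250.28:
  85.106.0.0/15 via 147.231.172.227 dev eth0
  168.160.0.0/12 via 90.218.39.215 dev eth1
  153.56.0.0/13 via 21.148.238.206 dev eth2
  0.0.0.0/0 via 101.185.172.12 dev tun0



Longest prefix match for 85.106.250.28:
  /15 85.106.0.0: MATCH
  /12 168.160.0.0: no
  /13 153.56.0.0: no
  /0 0.0.0.0: MATCH
Selected: next-hop 147.231.172.227 via eth0 (matched /15)


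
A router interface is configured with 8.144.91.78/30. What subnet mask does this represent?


/30 means 30 network bits, 2 host bits
Binary: 11111111111111111111111111111100
Mask: 255.255.255.252


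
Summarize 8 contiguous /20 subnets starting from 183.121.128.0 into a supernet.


Original prefix: /20
Number of subnets: 8 = 2^3
New prefix = 20 - 3 = 17
Supernet: 183.121.128.0/17


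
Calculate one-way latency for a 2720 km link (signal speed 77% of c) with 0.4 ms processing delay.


Speed = 0.77 * 3e5 km/s = 231000 km/s
Propagation delay = 2720 / 231000 = 0.0118 s = 11.7749 ms
Processing delay = 0.4 ms
Total one-way latency = 12.1749 ms


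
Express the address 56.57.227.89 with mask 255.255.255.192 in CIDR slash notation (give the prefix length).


Binary: 11111111.11111111.11111111.11000000
Count leading 1s
Prefix: /26


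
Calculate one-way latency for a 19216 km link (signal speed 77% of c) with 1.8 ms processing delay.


Speed = 0.77 * 3e5 km/s = 231000 km/s
Propagation delay = 19216 / 231000 = 0.0832 s = 83.1861 ms
Processing delay = 1.8 ms
Total one-way latency = 84.9861 ms


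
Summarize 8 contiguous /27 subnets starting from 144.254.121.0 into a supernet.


Original prefix: /27
Number of subnets: 8 = 2^3
New prefix = 27 - 3 = 24
Supernet: 144.254.121.0/24


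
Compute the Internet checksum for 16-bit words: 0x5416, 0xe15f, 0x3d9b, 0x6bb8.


Sum all words (with carry folding):
+ 0x5416 = 0x5416
+ 0xe15f = 0x3576
+ 0x3d9b = 0x7311
+ 0x6bb8 = 0xdec9
One's complement: ~0xdec9
Checksum = 0x2136


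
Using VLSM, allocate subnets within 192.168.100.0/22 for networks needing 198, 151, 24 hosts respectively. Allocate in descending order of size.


198 hosts -> /24 (254 usable): 192.168.100.0/24
151 hosts -> /24 (254 usable): 192.168.101.0/24
24 hosts -> /27 (30 usable): 192.168.102.0/27
Allocation: 192.168.100.0/24 (198 hosts, 254 usable); 192.168.101.0/24 (151 hosts, 254 usable); 192.168.102.0/27 (24 hosts, 30 usable)


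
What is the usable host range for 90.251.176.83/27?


Network: 90.251.176.64
Broadcast: 90.251.176.95
First usable = network + 1
Last usable = broadcast - 1
Range: 90.251.176.65 to 90.251.176.94


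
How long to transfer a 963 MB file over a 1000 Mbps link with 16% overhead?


Effective throughput = 1000 * (1 - 16/100) = 840 Mbps
File size in Mb = 963 * 8 = 7704 Mb
Time = 7704 / 840
Time = 9.1714 seconds


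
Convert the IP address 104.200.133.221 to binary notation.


104 = 01101000
200 = 11001000
133 = 10000101
221 = 11011101
Binary: 01101000.11001000.10000101.11011101


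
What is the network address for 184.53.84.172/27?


IP:   10111000.00110101.01010100.10101100
Mask: 11111111.11111111.11111111.11100000
AND operation:
Net:  10111000.00110101.01010100.10100000
Network: 184.53.84.160/27


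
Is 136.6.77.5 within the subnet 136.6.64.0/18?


Subnet network: 136.6.64.0
Test IP AND mask: 136.6.64.0
Yes, 136.6.77.5 is in 136.6.64.0/18


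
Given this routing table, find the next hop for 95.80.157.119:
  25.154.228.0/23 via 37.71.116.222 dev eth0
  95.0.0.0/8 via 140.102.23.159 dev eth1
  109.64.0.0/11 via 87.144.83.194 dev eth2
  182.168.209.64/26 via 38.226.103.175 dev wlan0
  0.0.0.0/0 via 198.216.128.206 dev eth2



Longest prefix match for 95.80.157.119:
  /23 25.154.228.0: no
  /8 95.0.0.0: MATCH
  /11 109.64.0.0: no
  /26 182.168.209.64: no
  /0 0.0.0.0: MATCH
Selected: next-hop 140.102.23.159 via eth1 (matched /8)


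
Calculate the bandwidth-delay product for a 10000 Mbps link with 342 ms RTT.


BDP = bandwidth * RTT
= 10000 Mbps * 342 ms
= 10000 * 1e6 * 342 / 1000 bits
= 3420000000 bits
= 427500000 bytes
= 417480.4688 KB
BDP = 3420000000 bits (427500000 bytes)


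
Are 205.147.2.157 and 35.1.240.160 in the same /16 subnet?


Mask: 255.255.0.0
205.147.2.157 AND mask = 205.147.0.0
35.1.240.160 AND mask = 35.1.0.0
No, different subnets (205.147.0.0 vs 35.1.0.0)


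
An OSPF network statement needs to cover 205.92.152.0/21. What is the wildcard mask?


Subnet mask: 255.255.248.0
Wildcard = 255.255.255.255 - subnet mask
255 - 255 = 0
255 - 255 = 0
255 - 248 = 7
255 - 0 = 255
Wildcard: 0.0.7.255


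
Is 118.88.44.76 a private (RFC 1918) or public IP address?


RFC 1918 private ranges:
  10.0.0.0/8 (10.0.0.0 - 10.255.255.255)
  172.16.0.0/12 (172.16.0.0 - 172.31.255.255)
  192.168.0.0/16 (192.168.0.0 - 192.168.255.255)
Public (not in any RFC 1918 range)


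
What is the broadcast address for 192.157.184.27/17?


Network: 192.157.128.0/17
Host bits = 15
Set all host bits to 1:
Broadcast: 192.157.255.255


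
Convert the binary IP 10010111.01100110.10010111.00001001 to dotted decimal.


10010111 = 151
01100110 = 102
10010111 = 151
00001001 = 9
IP: 151.102.151.9


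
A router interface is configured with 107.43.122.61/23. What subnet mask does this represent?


/23 means 23 network bits, 9 host bits
Binary: 11111111111111111111111000000000
Mask: 255.255.254.0


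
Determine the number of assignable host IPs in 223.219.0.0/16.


Host bits = 32 - 16 = 16
Total addresses = 2^16 = 65536
Usable = total - 2 (network and broadcast)
Usable hosts: 65534


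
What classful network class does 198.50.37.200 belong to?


First octet: 198
Binary: 11000110
110xxxxx -> Class C (192-223)
Class C, default mask 255.255.255.0 (/24)


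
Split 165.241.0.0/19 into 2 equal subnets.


New prefix = 19 + 1 = 20
Each subnet has 4096 addresses
  165.241.0.0/20
  165.241.16.0/20
Subnets: 165.241.0.0/20, 165.241.16.0/20


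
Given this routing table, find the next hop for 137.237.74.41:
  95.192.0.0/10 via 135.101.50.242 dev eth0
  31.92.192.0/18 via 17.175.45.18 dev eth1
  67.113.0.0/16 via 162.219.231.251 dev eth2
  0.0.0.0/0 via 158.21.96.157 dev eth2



Longest prefix match for 137.237.74.41:
  /10 95.192.0.0: no
  /18 31.92.192.0: no
  /16 67.113.0.0: no
  /0 0.0.0.0: MATCH
Selected: next-hop 158.21.96.157 via eth2 (matched /0)


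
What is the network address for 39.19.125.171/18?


IP:   00100111.00010011.01111101.10101011
Mask: 11111111.11111111.11000000.00000000
AND operation:
Net:  00100111.00010011.01000000.00000000
Network: 39.19.64.0/18


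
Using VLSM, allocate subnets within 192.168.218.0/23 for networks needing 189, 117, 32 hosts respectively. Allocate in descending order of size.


189 hosts -> /24 (254 usable): 192.168.218.0/24
117 hosts -> /25 (126 usable): 192.168.219.0/25
32 hosts -> /26 (62 usable): 192.168.219.128/26
Allocation: 192.168.218.0/24 (189 hosts, 254 usable); 192.168.219.0/25 (117 hosts, 126 usable); 192.168.219.128/26 (32 hosts, 62 usable)


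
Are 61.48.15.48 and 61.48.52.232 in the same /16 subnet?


Mask: 255.255.0.0
61.48.15.48 AND mask = 61.48.0.0
61.48.52.232 AND mask = 61.48.0.0
Yes, same subnet (61.48.0.0)


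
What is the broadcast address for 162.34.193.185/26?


Network: 162.34.193.128/26
Host bits = 6
Set all host bits to 1:
Broadcast: 162.34.193.191


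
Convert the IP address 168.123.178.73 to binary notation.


168 = 10101000
123 = 01111011
178 = 10110010
73 = 01001001
Binary: 10101000.01111011.10110010.01001001


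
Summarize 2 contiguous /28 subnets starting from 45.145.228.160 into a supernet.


Original prefix: /28
Number of subnets: 2 = 2^1
New prefix = 28 - 1 = 27
Supernet: 45.145.228.160/27


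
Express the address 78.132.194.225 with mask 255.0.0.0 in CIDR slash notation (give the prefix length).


Binary: 11111111.00000000.00000000.00000000
Count leading 1s
Prefix: /8


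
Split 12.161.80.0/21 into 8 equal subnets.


New prefix = 21 + 3 = 24
Each subnet has 256 addresses
  12.161.80.0/24
  12.161.81.0/24
  12.161.82.0/24
  12.161.83.0/24
  12.161.84.0/24
  12.161.85.0/24
  12.161.86.0/24
  12.161.87.0/24
Subnets: 12.161.80.0/24, 12.161.81.0/24, 12.161.82.0/24, 12.161.83.0/24, 12.161.84.0/24, 12.161.85.0/24, 12.161.86.0/24, 12.161.87.0/24


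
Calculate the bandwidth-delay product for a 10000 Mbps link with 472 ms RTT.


BDP = bandwidth * RTT
= 10000 Mbps * 472 ms
= 10000 * 1e6 * 472 / 1000 bits
= 4720000000 bits
= 590000000 bytes
= 576171.875 KB
BDP = 4720000000 bits (590000000 bytes)


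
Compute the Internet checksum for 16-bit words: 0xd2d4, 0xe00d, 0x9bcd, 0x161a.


Sum all words (with carry folding):
+ 0xd2d4 = 0xd2d4
+ 0xe00d = 0xb2e2
+ 0x9bcd = 0x4eb0
+ 0x161a = 0x64ca
One's complement: ~0x64ca
Checksum = 0x9b35


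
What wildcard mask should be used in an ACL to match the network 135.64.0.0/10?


Subnet mask: 255.192.0.0
Wildcard = 255.255.255.255 - subnet mask
255 - 255 = 0
255 - 192 = 63
255 - 0 = 255
255 - 0 = 255
Wildcard: 0.63.255.255


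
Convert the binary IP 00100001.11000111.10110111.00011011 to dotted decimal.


00100001 = 33
11000111 = 199
10110111 = 183
00011011 = 27
IP: 33.199.183.27


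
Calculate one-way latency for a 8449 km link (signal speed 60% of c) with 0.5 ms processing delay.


Speed = 0.6 * 3e5 km/s = 180000 km/s
Propagation delay = 8449 / 180000 = 0.0469 s = 46.9389 ms
Processing delay = 0.5 ms
Total one-way latency = 47.4389 ms


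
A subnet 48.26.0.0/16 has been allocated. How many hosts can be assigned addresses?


Host bits = 32 - 16 = 16
Total addresses = 2^16 = 65536
Usable = total - 2 (network and broadcast)
Usable hosts: 65534


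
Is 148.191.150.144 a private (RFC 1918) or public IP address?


RFC 1918 private ranges:
  10.0.0.0/8 (10.0.0.0 - 10.255.255.255)
  172.16.0.0/12 (172.16.0.0 - 172.31.255.255)
  192.168.0.0/16 (192.168.0.0 - 192.168.255.255)
Public (not in any RFC 1918 range)


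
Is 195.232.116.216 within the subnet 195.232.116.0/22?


Subnet network: 195.232.116.0
Test IP AND mask: 195.232.116.0
Yes, 195.232.116.216 is in 195.232.116.0/22


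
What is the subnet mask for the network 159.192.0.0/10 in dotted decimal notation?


/10 means 10 network bits, 22 host bits
Binary: 11111111110000000000000000000000
Mask: 255.192.0.0


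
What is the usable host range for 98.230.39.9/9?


Network: 98.128.0.0
Broadcast: 98.255.255.255
First usable = network + 1
Last usable = broadcast - 1
Range: 98.128.0.1 to 98.255.255.254


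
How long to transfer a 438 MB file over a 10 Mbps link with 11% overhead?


Effective throughput = 10 * (1 - 11/100) = 8.9 Mbps
File size in Mb = 438 * 8 = 3504 Mb
Time = 3504 / 8.9
Time = 393.7079 seconds


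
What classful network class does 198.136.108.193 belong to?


First octet: 198
Binary: 11000110
110xxxxx -> Class C (192-223)
Class C, default mask 255.255.255.0 (/24)


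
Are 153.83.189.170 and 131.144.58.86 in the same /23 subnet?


Mask: 255.255.254.0
153.83.189.170 AND mask = 153.83.188.0
131.144.58.86 AND mask = 131.144.58.0
No, different subnets (153.83.188.0 vs 131.144.58.0)


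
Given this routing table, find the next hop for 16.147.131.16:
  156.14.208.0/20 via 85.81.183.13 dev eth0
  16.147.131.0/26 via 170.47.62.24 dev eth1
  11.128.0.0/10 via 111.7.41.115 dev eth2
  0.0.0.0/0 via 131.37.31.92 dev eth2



Longest prefix match for 16.147.131.16:
  /20 156.14.208.0: no
  /26 16.147.131.0: MATCH
  /10 11.128.0.0: no
  /0 0.0.0.0: MATCH
Selected: next-hop 170.47.62.24 via eth1 (matched /26)


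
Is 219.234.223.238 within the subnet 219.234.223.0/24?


Subnet network: 219.234.223.0
Test IP AND mask: 219.234.223.0
Yes, 219.234.223.238 is in 219.234.223.0/24


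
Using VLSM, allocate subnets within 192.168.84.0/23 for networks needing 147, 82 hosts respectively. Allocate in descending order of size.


147 hosts -> /24 (254 usable): 192.168.84.0/24
82 hosts -> /25 (126 usable): 192.168.85.0/25
Allocation: 192.168.84.0/24 (147 hosts, 254 usable); 192.168.85.0/25 (82 hosts, 126 usable)


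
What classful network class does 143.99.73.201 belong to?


First octet: 143
Binary: 10001111
10xxxxxx -> Class B (128-191)
Class B, default mask 255.255.0.0 (/16)


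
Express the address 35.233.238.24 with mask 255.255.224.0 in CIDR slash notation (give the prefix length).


Binary: 11111111.11111111.11100000.00000000
Count leading 1s
Prefix: /19


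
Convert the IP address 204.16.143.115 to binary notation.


204 = 11001100
16 = 00010000
143 = 10001111
115 = 01110011
Binary: 11001100.00010000.10001111.01110011


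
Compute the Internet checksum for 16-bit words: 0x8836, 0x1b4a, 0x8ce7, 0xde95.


Sum all words (with carry folding):
+ 0x8836 = 0x8836
+ 0x1b4a = 0xa380
+ 0x8ce7 = 0x3068
+ 0xde95 = 0x0efe
One's complement: ~0x0efe
Checksum = 0xf101


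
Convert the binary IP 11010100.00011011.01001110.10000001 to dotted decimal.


11010100 = 212
00011011 = 27
01001110 = 78
10000001 = 129
IP: 212.27.78.129


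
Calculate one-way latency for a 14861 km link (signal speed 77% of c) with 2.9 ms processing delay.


Speed = 0.77 * 3e5 km/s = 231000 km/s
Propagation delay = 14861 / 231000 = 0.0643 s = 64.3333 ms
Processing delay = 2.9 ms
Total one-way latency = 67.2333 ms


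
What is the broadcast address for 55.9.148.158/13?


Network: 55.8.0.0/13
Host bits = 19
Set all host bits to 1:
Broadcast: 55.15.255.255


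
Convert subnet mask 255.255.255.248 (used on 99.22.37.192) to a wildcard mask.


Subnet mask: 255.255.255.248
Wildcard = 255.255.255.255 - subnet mask
255 - 255 = 0
255 - 255 = 0
255 - 255 = 0
255 - 248 = 7
Wildcard: 0.0.0.7


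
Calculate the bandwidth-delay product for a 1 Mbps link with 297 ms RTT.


BDP = bandwidth * RTT
= 1 Mbps * 297 ms
= 1 * 1e6 * 297 / 1000 bits
= 297000 bits
= 37125 bytes
= 36.2549 KB
BDP = 297000 bits (37125 bytes)


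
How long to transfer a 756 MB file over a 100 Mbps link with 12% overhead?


Effective throughput = 100 * (1 - 12/100) = 88 Mbps
File size in Mb = 756 * 8 = 6048 Mb
Time = 6048 / 88
Time = 68.7273 seconds


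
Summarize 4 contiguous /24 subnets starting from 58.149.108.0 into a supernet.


Original prefix: /24
Number of subnets: 4 = 2^2
New prefix = 24 - 2 = 22
Supernet: 58.149.108.0/22


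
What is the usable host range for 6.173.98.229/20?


Network: 6.173.96.0
Broadcast: 6.173.111.255
First usable = network + 1
Last usable = broadcast - 1
Range: 6.173.96.1 to 6.173.111.254


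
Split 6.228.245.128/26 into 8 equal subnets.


New prefix = 26 + 3 = 29
Each subnet has 8 addresses
  6.228.245.128/29
  6.228.245.136/29
  6.228.245.144/29
  6.228.245.152/29
  6.228.245.160/29
  6.228.245.168/29
  6.228.245.176/29
  6.228.245.184/29
Subnets: 6.228.245.128/29, 6.228.245.136/29, 6.228.245.144/29, 6.228.245.152/29, 6.228.245.160/29, 6.228.245.168/29, 6.228.245.176/29, 6.228.245.184/29


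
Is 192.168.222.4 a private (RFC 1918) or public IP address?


RFC 1918 private ranges:
  10.0.0.0/8 (10.0.0.0 - 10.255.255.255)
  172.16.0.0/12 (172.16.0.0 - 172.31.255.255)
  192.168.0.0/16 (192.168.0.0 - 192.168.255.255)
Private (in 192.168.0.0/16)


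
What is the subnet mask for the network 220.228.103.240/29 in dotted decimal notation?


/29 means 29 network bits, 3 host bits
Binary: 11111111111111111111111111111000
Mask: 255.255.255.248


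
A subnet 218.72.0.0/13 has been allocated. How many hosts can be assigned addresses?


Host bits = 32 - 13 = 19
Total addresses = 2^19 = 524288
Usable = total - 2 (network and broadcast)
Usable hosts: 524286


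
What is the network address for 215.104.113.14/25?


IP:   11010111.01101000.01110001.00001110
Mask: 11111111.11111111.11111111.10000000
AND operation:
Net:  11010111.01101000.01110001.00000000
Network: 215.104.113.0/25


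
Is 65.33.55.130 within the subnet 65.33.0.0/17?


Subnet network: 65.33.0.0
Test IP AND mask: 65.33.0.0
Yes, 65.33.55.130 is in 65.33.0.0/17


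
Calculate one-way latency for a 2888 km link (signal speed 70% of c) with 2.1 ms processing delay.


Speed = 0.7 * 3e5 km/s = 210000 km/s
Propagation delay = 2888 / 210000 = 0.0138 s = 13.7524 ms
Processing delay = 2.1 ms
Total one-way latency = 15.8524 ms


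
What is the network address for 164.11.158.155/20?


IP:   10100100.00001011.10011110.10011011
Mask: 11111111.11111111.11110000.00000000
AND operation:
Net:  10100100.00001011.10010000.00000000
Network: 164.11.144.0/20


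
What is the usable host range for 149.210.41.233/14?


Network: 149.208.0.0
Broadcast: 149.211.255.255
First usable = network + 1
Last usable = broadcast - 1
Range: 149.208.0.1 to 149.211.255.254


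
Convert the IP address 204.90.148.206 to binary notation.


204 = 11001100
90 = 01011010
148 = 10010100
206 = 11001110
Binary: 11001100.01011010.10010100.11001110


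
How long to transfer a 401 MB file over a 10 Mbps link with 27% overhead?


Effective throughput = 10 * (1 - 27/100) = 7.3 Mbps
File size in Mb = 401 * 8 = 3208 Mb
Time = 3208 / 7.3
Time = 439.4521 seconds


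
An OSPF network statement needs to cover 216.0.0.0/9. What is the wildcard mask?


Subnet mask: 255.128.0.0
Wildcard = 255.255.255.255 - subnet mask
255 - 255 = 0
255 - 128 = 127
255 - 0 = 255
255 - 0 = 255
Wildcard: 0.127.255.255


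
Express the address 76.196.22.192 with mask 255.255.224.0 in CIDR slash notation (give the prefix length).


Binary: 11111111.11111111.11100000.00000000
Count leading 1s
Prefix: /19


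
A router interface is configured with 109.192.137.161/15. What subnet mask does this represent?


/15 means 15 network bits, 17 host bits
Binary: 11111111111111100000000000000000
Mask: 255.254.0.0


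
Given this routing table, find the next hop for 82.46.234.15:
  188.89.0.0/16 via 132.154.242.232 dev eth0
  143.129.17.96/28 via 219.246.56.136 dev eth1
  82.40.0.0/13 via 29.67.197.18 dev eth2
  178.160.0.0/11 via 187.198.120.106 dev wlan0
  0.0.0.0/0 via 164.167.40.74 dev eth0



Longest prefix match for 82.46.234.15:
  /16 188.89.0.0: no
  /28 143.129.17.96: no
  /13 82.40.0.0: MATCH
  /11 178.160.0.0: no
  /0 0.0.0.0: MATCH
Selected: next-hop 29.67.197.18 via eth2 (matched /13)


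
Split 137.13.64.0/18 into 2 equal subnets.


New prefix = 18 + 1 = 19
Each subnet has 8192 addresses
  137.13.64.0/19
  137.13.96.0/19
Subnets: 137.13.64.0/19, 137.13.96.0/19


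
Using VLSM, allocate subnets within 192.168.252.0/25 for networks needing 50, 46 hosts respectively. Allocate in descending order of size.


50 hosts -> /26 (62 usable): 192.168.252.0/26
46 hosts -> /26 (62 usable): 192.168.252.64/26
Allocation: 192.168.252.0/26 (50 hosts, 62 usable); 192.168.252.64/26 (46 hosts, 62 usable)


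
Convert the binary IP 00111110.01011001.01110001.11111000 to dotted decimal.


00111110 = 62
01011001 = 89
01110001 = 113
11111000 = 248
IP: 62.89.113.248


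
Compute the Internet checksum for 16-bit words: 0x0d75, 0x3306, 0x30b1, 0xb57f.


Sum all words (with carry folding):
+ 0x0d75 = 0x0d75
+ 0x3306 = 0x407b
+ 0x30b1 = 0x712c
+ 0xb57f = 0x26ac
One's complement: ~0x26ac
Checksum = 0xd953


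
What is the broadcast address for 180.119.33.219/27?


Network: 180.119.33.192/27
Host bits = 5
Set all host bits to 1:
Broadcast: 180.119.33.223


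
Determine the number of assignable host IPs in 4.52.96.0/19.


Host bits = 32 - 19 = 13
Total addresses = 2^13 = 8192
Usable = total - 2 (network and broadcast)
Usable hosts: 8190


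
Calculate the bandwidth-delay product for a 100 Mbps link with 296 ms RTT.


BDP = bandwidth * RTT
= 100 Mbps * 296 ms
= 100 * 1e6 * 296 / 1000 bits
= 29600000 bits
= 3700000 bytes
= 3613.2812 KB
BDP = 29600000 bits (3700000 bytes)


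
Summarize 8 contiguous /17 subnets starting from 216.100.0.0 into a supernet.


Original prefix: /17
Number of subnets: 8 = 2^3
New prefix = 17 - 3 = 14
Supernet: 216.100.0.0/14


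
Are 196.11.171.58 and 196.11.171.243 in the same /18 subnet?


Mask: 255.255.192.0
196.11.171.58 AND mask = 196.11.128.0
196.11.171.243 AND mask = 196.11.128.0
Yes, same subnet (196.11.128.0)


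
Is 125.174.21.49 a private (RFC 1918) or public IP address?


RFC 1918 private ranges:
  10.0.0.0/8 (10.0.0.0 - 10.255.255.255)
  172.16.0.0/12 (172.16.0.0 - 172.31.255.255)
  192.168.0.0/16 (192.168.0.0 - 192.168.255.255)
Public (not in any RFC 1918 range)


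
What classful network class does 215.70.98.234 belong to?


First octet: 215
Binary: 11010111
110xxxxx -> Class C (192-223)
Class C, default mask 255.255.255.0 (/24)


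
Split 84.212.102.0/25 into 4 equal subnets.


New prefix = 25 + 2 = 27
Each subnet has 32 addresses
  84.212.102.0/27
  84.212.102.32/27
  84.212.102.64/27
  84.212.102.96/27
Subnets: 84.212.102.0/27, 84.212.102.32/27, 84.212.102.64/27, 84.212.102.96/27


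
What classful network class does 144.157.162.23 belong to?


First octet: 144
Binary: 10010000
10xxxxxx -> Class B (128-191)
Class B, default mask 255.255.0.0 (/16)


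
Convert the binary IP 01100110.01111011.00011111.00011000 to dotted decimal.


01100110 = 102
01111011 = 123
00011111 = 31
00011000 = 24
IP: 102.123.31.24


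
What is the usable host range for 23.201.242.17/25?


Network: 23.201.242.0
Broadcast: 23.201.242.127
First usable = network + 1
Last usable = broadcast - 1
Range: 23.201.242.1 to 23.201.242.126


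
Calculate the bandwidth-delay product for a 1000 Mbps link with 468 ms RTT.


BDP = bandwidth * RTT
= 1000 Mbps * 468 ms
= 1000 * 1e6 * 468 / 1000 bits
= 468000000 bits
= 58500000 bytes
= 57128.9062 KB
BDP = 468000000 bits (58500000 bytes)


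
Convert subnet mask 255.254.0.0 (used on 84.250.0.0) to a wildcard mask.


Subnet mask: 255.254.0.0
Wildcard = 255.255.255.255 - subnet mask
255 - 255 = 0
255 - 254 = 1
255 - 0 = 255
255 - 0 = 255
Wildcard: 0.1.255.255


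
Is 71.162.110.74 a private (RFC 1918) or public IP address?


RFC 1918 private ranges:
  10.0.0.0/8 (10.0.0.0 - 10.255.255.255)
  172.16.0.0/12 (172.16.0.0 - 172.31.255.255)
  192.168.0.0/16 (192.168.0.0 - 192.168.255.255)
Public (not in any RFC 1918 range)


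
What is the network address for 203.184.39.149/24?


IP:   11001011.10111000.00100111.10010101
Mask: 11111111.11111111.11111111.00000000
AND operation:
Net:  11001011.10111000.00100111.00000000
Network: 203.184.39.0/24


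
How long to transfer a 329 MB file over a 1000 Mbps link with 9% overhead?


Effective throughput = 1000 * (1 - 9/100) = 910 Mbps
File size in Mb = 329 * 8 = 2632 Mb
Time = 2632 / 910
Time = 2.8923 seconds


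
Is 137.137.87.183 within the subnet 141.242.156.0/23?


Subnet network: 141.242.156.0
Test IP AND mask: 137.137.86.0
No, 137.137.87.183 is not in 141.242.156.0/23


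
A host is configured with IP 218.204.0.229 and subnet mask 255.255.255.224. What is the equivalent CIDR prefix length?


Binary: 11111111.11111111.11111111.11100000
Count leading 1s
Prefix: /27


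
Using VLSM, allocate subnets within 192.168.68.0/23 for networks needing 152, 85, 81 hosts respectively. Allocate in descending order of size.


152 hosts -> /24 (254 usable): 192.168.68.0/24
85 hosts -> /25 (126 usable): 192.168.69.0/25
81 hosts -> /25 (126 usable): 192.168.69.128/25
Allocation: 192.168.68.0/24 (152 hosts, 254 usable); 192.168.69.0/25 (85 hosts, 126 usable); 192.168.69.128/25 (81 hosts, 126 usable)


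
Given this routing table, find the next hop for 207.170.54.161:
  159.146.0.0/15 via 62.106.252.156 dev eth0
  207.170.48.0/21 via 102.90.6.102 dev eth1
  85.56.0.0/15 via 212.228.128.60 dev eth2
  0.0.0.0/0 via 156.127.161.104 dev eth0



Longest prefix match for 207.170.54.161:
  /15 159.146.0.0: no
  /21 207.170.48.0: MATCH
  /15 85.56.0.0: no
  /0 0.0.0.0: MATCH
Selected: next-hop 102.90.6.102 via eth1 (matched /21)


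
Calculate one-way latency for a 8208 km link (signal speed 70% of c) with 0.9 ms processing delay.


Speed = 0.7 * 3e5 km/s = 210000 km/s
Propagation delay = 8208 / 210000 = 0.0391 s = 39.0857 ms
Processing delay = 0.9 ms
Total one-way latency = 39.9857 ms


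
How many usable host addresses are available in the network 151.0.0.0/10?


Host bits = 32 - 10 = 22
Total addresses = 2^22 = 4194304
Usable = total - 2 (network and broadcast)
Usable hosts: 4194302


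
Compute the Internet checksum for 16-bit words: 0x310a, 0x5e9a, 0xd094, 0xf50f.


Sum all words (with carry folding):
+ 0x310a = 0x310a
+ 0x5e9a = 0x8fa4
+ 0xd094 = 0x6039
+ 0xf50f = 0x5549
One's complement: ~0x5549
Checksum = 0xaab6


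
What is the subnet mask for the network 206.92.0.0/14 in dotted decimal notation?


/14 means 14 network bits, 18 host bits
Binary: 11111111111111000000000000000000
Mask: 255.252.0.0


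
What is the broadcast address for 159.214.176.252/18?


Network: 159.214.128.0/18
Host bits = 14
Set all host bits to 1:
Broadcast: 159.214.191.255


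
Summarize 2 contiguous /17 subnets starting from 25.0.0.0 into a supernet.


Original prefix: /17
Number of subnets: 2 = 2^1
New prefix = 17 - 1 = 16
Supernet: 25.0.0.0/16


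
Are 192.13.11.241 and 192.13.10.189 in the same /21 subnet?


Mask: 255.255.248.0
192.13.11.241 AND mask = 192.13.8.0
192.13.10.189 AND mask = 192.13.8.0
Yes, same subnet (192.13.8.0)


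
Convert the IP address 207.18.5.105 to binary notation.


207 = 11001111
18 = 00010010
5 = 00000101
105 = 01101001
Binary: 11001111.00010010.00000101.01101001


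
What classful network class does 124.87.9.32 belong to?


First octet: 124
Binary: 01111100
0xxxxxxx -> Class A (1-126)
Class A, default mask 255.0.0.0 (/8)


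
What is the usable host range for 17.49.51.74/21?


Network: 17.49.48.0
Broadcast: 17.49.55.255
First usable = network + 1
Last usable = broadcast - 1
Range: 17.49.48.1 to 17.49.55.254


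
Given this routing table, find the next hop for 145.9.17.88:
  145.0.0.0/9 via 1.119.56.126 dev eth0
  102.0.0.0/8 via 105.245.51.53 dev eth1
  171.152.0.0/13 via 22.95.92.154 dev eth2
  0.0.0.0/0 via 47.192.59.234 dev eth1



Longest prefix match for 145.9.17.88:
  /9 145.0.0.0: MATCH
  /8 102.0.0.0: no
  /13 171.152.0.0: no
  /0 0.0.0.0: MATCH
Selected: next-hop 1.119.56.126 via eth0 (matched /9)


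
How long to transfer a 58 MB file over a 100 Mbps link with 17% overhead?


Effective throughput = 100 * (1 - 17/100) = 83 Mbps
File size in Mb = 58 * 8 = 464 Mb
Time = 464 / 83
Time = 5.5904 seconds


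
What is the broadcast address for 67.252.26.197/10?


Network: 67.192.0.0/10
Host bits = 22
Set all host bits to 1:
Broadcast: 67.255.255.255


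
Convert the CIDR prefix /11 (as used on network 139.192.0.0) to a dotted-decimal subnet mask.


/11 means 11 network bits, 21 host bits
Binary: 11111111111000000000000000000000
Mask: 255.224.0.0


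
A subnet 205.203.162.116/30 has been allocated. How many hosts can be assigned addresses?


Host bits = 32 - 30 = 2
Total addresses = 2^2 = 4
Usable = total - 2 (network and broadcast)
Usable hosts: 2


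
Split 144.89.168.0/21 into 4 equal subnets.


New prefix = 21 + 2 = 23
Each subnet has 512 addresses
  144.89.168.0/23
  144.89.170.0/23
  144.89.172.0/23
  144.89.174.0/23
Subnets: 144.89.168.0/23, 144.89.170.0/23, 144.89.172.0/23, 144.89.174.0/23


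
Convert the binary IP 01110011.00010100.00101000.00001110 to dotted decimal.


01110011 = 115
00010100 = 20
00101000 = 40
00001110 = 14
IP: 115.20.40.14
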